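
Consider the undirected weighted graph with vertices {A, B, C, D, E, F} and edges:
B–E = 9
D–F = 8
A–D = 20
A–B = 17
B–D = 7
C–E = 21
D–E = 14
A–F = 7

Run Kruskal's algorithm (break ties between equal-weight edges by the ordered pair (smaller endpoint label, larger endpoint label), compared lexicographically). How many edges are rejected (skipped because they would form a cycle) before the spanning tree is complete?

Sort edges by weight, then run Kruskal:
A–F (7): add — endpoints in different components.
B–D (7): add — endpoints in different components.
D–F (8): add — endpoints in different components.
B–E (9): add — endpoints in different components.
D–E (14): skip — D and E already connected.
A–B (17): skip — A and B already connected.
A–D (20): skip — A and D already connected.
C–E (21): add — endpoints in different components.
Edges rejected before the tree was complete: 3.

3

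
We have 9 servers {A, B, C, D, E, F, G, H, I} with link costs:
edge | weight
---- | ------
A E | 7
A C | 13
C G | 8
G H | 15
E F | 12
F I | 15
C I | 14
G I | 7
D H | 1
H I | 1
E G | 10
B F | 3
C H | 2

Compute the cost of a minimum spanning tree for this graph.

43

Prim, starting at G.
Step 1: cheapest edge leaving the tree is G I (7); add I.
Step 2: cheapest edge leaving the tree is H I (1); add H.
Step 3: cheapest edge leaving the tree is D H (1); add D.
Step 4: cheapest edge leaving the tree is C H (2); add C.
Step 5: cheapest edge leaving the tree is E G (10); add E.
Step 6: cheapest edge leaving the tree is A E (7); add A.
Step 7: cheapest edge leaving the tree is E F (12); add F.
Step 8: cheapest edge leaving the tree is B F (3); add B.
MST edges: G I, H I, D H, C H, E G, A E, E F, B F; total weight 7+1+1+2+10+7+12+3 = 43.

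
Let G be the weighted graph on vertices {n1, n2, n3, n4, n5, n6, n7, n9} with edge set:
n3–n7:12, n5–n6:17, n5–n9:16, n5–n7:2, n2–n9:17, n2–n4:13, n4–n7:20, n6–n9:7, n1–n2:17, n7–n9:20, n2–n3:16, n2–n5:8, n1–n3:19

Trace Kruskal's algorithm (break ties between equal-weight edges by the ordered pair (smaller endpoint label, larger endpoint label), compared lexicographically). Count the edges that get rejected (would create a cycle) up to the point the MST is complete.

1

Kruskal: consider edges lightest-first.
n5–n7 (2): add — endpoints in different components.
n6–n9 (7): add — endpoints in different components.
n2–n5 (8): add — endpoints in different components.
n3–n7 (12): add — endpoints in different components.
n2–n4 (13): add — endpoints in different components.
n2–n3 (16): skip — n3 and n2 already connected.
n5–n9 (16): add — endpoints in different components.
n1–n2 (17): add — endpoints in different components.
Edges rejected before the tree was complete: 1.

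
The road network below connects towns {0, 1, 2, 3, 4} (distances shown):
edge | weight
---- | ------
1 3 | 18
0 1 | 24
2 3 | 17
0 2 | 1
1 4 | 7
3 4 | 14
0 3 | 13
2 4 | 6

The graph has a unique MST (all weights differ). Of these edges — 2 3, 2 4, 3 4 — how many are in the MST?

Kruskal: consider edges lightest-first.
0 2 (1): add — endpoints in different components.
2 4 (6): add — endpoints in different components.
1 4 (7): add — endpoints in different components.
0 3 (13): add — endpoints in different components.
MST edge set: {0 2, 2 4, 1 4, 0 3}.
Of the listed edges, {2 4} are in the MST → 1.

1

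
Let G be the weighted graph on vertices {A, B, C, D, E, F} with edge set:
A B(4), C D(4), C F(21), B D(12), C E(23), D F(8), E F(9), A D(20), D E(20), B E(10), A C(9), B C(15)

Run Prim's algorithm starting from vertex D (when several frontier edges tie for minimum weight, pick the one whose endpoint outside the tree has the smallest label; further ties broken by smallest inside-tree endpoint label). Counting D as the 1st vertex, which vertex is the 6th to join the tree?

E

Prim, starting at D.
Step 1: cheapest edge leaving the tree is C D (4); add C.
Step 2: cheapest edge leaving the tree is D F (8); add F.
Step 3: cheapest edge leaving the tree is A C (9); add A.
Step 4: cheapest edge leaving the tree is A B (4); add B.
Step 5: cheapest edge leaving the tree is E F (9); add E.
Vertex order: D, C, F, A, B, E. The 6th vertex is E.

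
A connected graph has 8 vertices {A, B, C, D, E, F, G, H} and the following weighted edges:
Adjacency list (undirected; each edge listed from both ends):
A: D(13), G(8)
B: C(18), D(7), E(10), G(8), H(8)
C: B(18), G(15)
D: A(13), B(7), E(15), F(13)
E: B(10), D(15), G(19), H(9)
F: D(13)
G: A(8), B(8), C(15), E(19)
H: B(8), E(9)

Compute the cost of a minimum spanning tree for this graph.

Grow the tree from B using Prim:
Step 1: frontier [B—D 7, B—G 8, B—H 8, B—E 10, B—C 18] → take B—D (7); add D.
Step 2: frontier [B—G 8, B—H 8, B—E 10, B—C 18, A—D 13, D—F 13, D—E 15] → take B—G (8); add G.
Step 3: frontier [B—H 8, B—E 10, B—C 18, A—D 13, D—F 13, D—E 15, A—G 8, C—G 15, E—G 19] → take A—G (8); add A.
Step 4: frontier [B—H 8, B—E 10, B—C 18, D—F 13, D—E 15, C—G 15, E—G 19] → take B—H (8); add H.
Step 5: frontier [B—E 10, B—C 18, D—F 13, D—E 15, C—G 15, E—G 19, E—H 9] → take E—H (9); add E.
Step 6: frontier [B—C 18, D—F 13, C—G 15] → take D—F (13); add F.
Step 7: frontier [B—C 18, C—G 15] → take C—G (15); add C.
MST edges: B—D, B—G, A—G, B—H, E—H, D—F, C—G; total weight 7+8+8+8+9+13+15 = 68.

68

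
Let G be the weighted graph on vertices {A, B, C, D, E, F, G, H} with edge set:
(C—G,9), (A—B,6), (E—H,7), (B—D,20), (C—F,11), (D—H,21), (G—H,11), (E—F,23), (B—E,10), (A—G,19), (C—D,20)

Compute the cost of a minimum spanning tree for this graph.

74

Sort edges by weight, then run Kruskal:
A—B (6): add — endpoints in different components.
E—H (7): add — endpoints in different components.
C—G (9): add — endpoints in different components.
B—E (10): add — endpoints in different components.
C—F (11): add — endpoints in different components.
G—H (11): add — endpoints in different components.
A—G (19): skip — A and G already connected.
B—D (20): add — endpoints in different components.
MST edges: A—B, E—H, C—G, B—E, C—F, G—H, B—D; total weight 6+7+9+10+11+11+20 = 74.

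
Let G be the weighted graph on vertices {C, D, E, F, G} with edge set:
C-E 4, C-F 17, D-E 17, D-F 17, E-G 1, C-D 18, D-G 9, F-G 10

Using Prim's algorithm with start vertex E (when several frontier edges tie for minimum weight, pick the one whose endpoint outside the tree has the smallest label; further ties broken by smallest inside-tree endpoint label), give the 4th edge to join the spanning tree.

F-G

Prim's algorithm from E:
Step 1: frontier [E-G 1, C-E 4, D-E 17] → take E-G (1); add G.
Step 2: frontier [C-E 4, D-E 17, D-G 9, F-G 10] → take C-E (4); add C.
Step 3: frontier [C-F 17, C-D 18, D-E 17, D-G 9, F-G 10] → take D-G (9); add D.
Step 4: frontier [C-F 17, D-F 17, F-G 10] → take F-G (10); add F.
The 4th edge added is F-G.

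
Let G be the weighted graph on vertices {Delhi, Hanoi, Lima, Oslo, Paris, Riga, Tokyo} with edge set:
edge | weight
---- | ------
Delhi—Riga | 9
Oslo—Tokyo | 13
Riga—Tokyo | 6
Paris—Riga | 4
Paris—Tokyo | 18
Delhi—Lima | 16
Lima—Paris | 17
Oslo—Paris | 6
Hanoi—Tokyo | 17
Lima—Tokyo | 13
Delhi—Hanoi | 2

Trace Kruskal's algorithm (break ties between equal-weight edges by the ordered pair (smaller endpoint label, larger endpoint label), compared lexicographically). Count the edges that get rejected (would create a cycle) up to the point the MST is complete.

Sort edges by weight, then run Kruskal:
Delhi—Hanoi (2): add. Components now {Delhi,Hanoi} {Riga} {Paris} {Oslo} {Lima} {Tokyo}
Paris—Riga (4): add. Components now {Delhi,Hanoi} {Paris,Riga} {Oslo} {Lima} {Tokyo}
Oslo—Paris (6): add. Components now {Delhi,Hanoi} {Oslo,Paris,Riga} {Lima} {Tokyo}
Riga—Tokyo (6): add. Components now {Delhi,Hanoi} {Oslo,Paris,Riga,Tokyo} {Lima}
Delhi—Riga (9): add. Components now {Delhi,Hanoi,Oslo,Paris,Riga,Tokyo} {Lima}
Lima—Tokyo (13): add. Components now {Delhi,Hanoi,Lima,Oslo,Paris,Riga,Tokyo}
Edges rejected before the tree was complete: 0.

0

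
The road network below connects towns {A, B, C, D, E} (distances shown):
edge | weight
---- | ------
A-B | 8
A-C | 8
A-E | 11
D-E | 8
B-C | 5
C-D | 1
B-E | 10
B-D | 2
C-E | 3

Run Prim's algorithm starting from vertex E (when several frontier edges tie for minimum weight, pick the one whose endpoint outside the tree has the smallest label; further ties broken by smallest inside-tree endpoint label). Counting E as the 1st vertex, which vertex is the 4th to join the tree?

B

Prim's algorithm from E:
Step 1: cheapest edge leaving the tree is C-E (3); add C.
Step 2: cheapest edge leaving the tree is C-D (1); add D.
Step 3: cheapest edge leaving the tree is B-D (2); add B.
Step 4: cheapest edge leaving the tree is A-B (8); add A.
Vertex order: E, C, D, B, A. The 4th vertex is B.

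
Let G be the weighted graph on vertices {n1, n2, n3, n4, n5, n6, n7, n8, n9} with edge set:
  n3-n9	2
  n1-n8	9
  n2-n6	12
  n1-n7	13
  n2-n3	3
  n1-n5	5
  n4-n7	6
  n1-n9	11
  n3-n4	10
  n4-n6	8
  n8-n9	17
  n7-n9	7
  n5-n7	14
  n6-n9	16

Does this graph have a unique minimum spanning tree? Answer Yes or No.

Kruskal: consider edges lightest-first.
n3-n9 (2): add — endpoints in different components.
n2-n3 (3): add — endpoints in different components.
n1-n5 (5): add — endpoints in different components.
n4-n7 (6): add — endpoints in different components.
n7-n9 (7): add — endpoints in different components.
n4-n6 (8): add — endpoints in different components.
n1-n8 (9): add — endpoints in different components.
n3-n4 (10): skip — n4 and n3 already connected.
n1-n9 (11): add — endpoints in different components.
Every non-tree edge has weight strictly greater than the heaviest edge on the tree path between its endpoints, so the MST is unique.

Yes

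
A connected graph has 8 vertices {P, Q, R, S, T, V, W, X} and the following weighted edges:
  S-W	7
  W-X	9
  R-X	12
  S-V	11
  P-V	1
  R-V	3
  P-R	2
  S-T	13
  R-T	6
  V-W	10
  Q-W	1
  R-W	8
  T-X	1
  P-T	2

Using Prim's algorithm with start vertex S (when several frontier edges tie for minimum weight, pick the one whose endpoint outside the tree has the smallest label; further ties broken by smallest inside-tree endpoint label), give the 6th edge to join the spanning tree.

Prim, starting at S.
Step 1: frontier [S-W 7, S-V 11, S-T 13] → take S-W (7); add W.
Step 2: frontier [S-V 11, S-T 13, Q-W 1, R-W 8, W-X 9, V-W 10] → take Q-W (1); add Q.
Step 3: frontier [S-V 11, S-T 13, R-W 8, W-X 9, V-W 10] → take R-W (8); add R.
Step 4: frontier [P-R 2, R-V 3, R-T 6, R-X 12, S-V 11, S-T 13, W-X 9, V-W 10] → take P-R (2); add P.
Step 5: frontier [P-V 1, P-T 2, R-V 3, R-T 6, R-X 12, S-V 11, S-T 13, W-X 9, V-W 10] → take P-V (1); add V.
Step 6: frontier [P-T 2, R-T 6, R-X 12, S-T 13, W-X 9] → take P-T (2); add T.
Step 7: frontier [R-X 12, T-X 1, W-X 9] → take T-X (1); add X.
The 6th edge added is P-T.

P-T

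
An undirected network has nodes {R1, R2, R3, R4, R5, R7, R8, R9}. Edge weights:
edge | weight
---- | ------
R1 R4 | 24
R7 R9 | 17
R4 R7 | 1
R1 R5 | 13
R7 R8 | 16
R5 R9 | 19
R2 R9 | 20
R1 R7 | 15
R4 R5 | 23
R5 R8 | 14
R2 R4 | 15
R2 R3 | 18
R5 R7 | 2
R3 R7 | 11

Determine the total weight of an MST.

73

Prim, starting at R5.
Step 1: frontier [R5 R7 2, R1 R5 13, R5 R8 14, R5 R9 19, R4 R5 23] → take R5 R7 (2); add R7.
Step 2: frontier [R1 R5 13, R5 R8 14, R5 R9 19, R4 R5 23, R4 R7 1, R3 R7 11, R1 R7 15, R7 R8 16, R7 R9 17] → take R4 R7 (1); add R4.
Step 3: frontier [R2 R4 15, R1 R4 24, R1 R5 13, R5 R8 14, R5 R9 19, R3 R7 11, R1 R7 15, R7 R8 16, R7 R9 17] → take R3 R7 (11); add R3.
Step 4: frontier [R2 R3 18, R2 R4 15, R1 R4 24, R1 R5 13, R5 R8 14, R5 R9 19, R1 R7 15, R7 R8 16, R7 R9 17] → take R1 R5 (13); add R1.
Step 5: frontier [R2 R3 18, R2 R4 15, R5 R8 14, R5 R9 19, R7 R8 16, R7 R9 17] → take R5 R8 (14); add R8.
Step 6: frontier [R2 R3 18, R2 R4 15, R5 R9 19, R7 R9 17] → take R2 R4 (15); add R2.
Step 7: frontier [R2 R9 20, R5 R9 19, R7 R9 17] → take R7 R9 (17); add R9.
MST edges: R5 R7, R4 R7, R3 R7, R1 R5, R5 R8, R2 R4, R7 R9; total weight 2+1+11+13+14+15+17 = 73.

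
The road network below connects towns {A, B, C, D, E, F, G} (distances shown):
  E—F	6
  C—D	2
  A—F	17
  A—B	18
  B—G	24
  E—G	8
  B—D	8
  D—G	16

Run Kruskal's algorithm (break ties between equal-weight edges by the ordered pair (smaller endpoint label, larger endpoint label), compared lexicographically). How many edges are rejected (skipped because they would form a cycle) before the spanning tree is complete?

Kruskal: consider edges lightest-first.
C—D (2): add. Components now {A} {B} {C,D} {E} {F} {G}
E—F (6): add. Components now {A} {B} {C,D} {E,F} {G}
B—D (8): add. Components now {A} {B,C,D} {E,F} {G}
E—G (8): add. Components now {A} {B,C,D} {E,F,G}
D—G (16): add. Components now {A} {B,C,D,E,F,G}
A—F (17): add. Components now {A,B,C,D,E,F,G}
Edges rejected before the tree was complete: 0.

0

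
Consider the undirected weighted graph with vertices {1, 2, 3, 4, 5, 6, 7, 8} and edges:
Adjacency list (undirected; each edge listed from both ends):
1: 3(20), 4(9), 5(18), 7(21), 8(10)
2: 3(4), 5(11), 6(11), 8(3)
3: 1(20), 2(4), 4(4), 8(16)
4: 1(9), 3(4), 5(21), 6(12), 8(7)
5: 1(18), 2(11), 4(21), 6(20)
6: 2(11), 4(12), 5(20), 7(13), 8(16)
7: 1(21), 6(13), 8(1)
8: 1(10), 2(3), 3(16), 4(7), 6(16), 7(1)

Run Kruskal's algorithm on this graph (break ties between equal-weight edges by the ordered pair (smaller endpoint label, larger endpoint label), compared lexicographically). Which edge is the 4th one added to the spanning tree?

Kruskal: consider edges lightest-first.
7–8 (1): add — endpoints in different components.
2–8 (3): add — endpoints in different components.
2–3 (4): add — endpoints in different components.
3–4 (4): add — endpoints in different components.
4–8 (7): skip — 4 and 8 already connected.
1–4 (9): add — endpoints in different components.
1–8 (10): skip — 1 and 8 already connected.
2–5 (11): add — endpoints in different components.
2–6 (11): add — endpoints in different components.
The 4th edge added is 3–4.

3-4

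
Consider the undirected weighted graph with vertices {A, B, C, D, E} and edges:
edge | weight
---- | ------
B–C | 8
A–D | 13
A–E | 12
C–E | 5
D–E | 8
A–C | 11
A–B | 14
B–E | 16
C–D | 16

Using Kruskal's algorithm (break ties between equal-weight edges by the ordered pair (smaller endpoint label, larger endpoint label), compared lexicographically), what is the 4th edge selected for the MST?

A-C

Sort edges by weight, then run Kruskal:
C–E (5): add. Components now {A} {B} {C,E} {D}
B–C (8): add. Components now {A} {B,C,E} {D}
D–E (8): add. Components now {A} {B,C,D,E}
A–C (11): add. Components now {A,B,C,D,E}
The 4th edge added is A–C.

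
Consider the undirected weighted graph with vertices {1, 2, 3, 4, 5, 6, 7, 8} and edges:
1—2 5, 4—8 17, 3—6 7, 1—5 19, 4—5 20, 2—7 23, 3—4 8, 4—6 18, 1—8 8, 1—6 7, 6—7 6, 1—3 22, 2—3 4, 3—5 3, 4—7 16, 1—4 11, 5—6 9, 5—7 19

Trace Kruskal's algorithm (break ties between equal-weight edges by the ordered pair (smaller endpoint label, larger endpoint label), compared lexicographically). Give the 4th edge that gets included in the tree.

Kruskal's algorithm — process edges by increasing weight (ties by edge label):
3—5 (3): add — endpoints in different components.
2—3 (4): add — endpoints in different components.
1—2 (5): add — endpoints in different components.
6—7 (6): add — endpoints in different components.
1—6 (7): add — endpoints in different components.
3—6 (7): skip — 3 and 6 already connected.
1—8 (8): add — endpoints in different components.
3—4 (8): add — endpoints in different components.
The 4th edge added is 6—7.

6-7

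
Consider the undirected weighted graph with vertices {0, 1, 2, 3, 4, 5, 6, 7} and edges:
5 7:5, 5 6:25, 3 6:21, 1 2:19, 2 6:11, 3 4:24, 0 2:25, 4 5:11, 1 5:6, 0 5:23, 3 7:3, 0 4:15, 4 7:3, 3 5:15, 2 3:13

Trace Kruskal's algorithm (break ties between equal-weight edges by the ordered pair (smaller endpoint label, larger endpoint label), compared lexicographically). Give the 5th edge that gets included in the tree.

Kruskal's algorithm — process edges by increasing weight (ties by edge label):
3 7 (3): add — endpoints in different components.
4 7 (3): add — endpoints in different components.
5 7 (5): add — endpoints in different components.
1 5 (6): add — endpoints in different components.
2 6 (11): add — endpoints in different components.
4 5 (11): skip — 4 and 5 already connected.
2 3 (13): add — endpoints in different components.
0 4 (15): add — endpoints in different components.
The 5th edge added is 2 6.

2-6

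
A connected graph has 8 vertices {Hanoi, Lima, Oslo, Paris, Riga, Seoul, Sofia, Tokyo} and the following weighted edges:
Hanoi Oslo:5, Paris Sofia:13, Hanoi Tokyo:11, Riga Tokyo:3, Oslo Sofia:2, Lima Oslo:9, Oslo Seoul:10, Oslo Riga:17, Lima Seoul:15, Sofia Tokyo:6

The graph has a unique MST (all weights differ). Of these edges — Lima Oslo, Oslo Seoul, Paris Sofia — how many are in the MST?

Kruskal's algorithm — process edges by increasing weight (ties by edge label):
Oslo Sofia (2): add — endpoints in different components.
Riga Tokyo (3): add — endpoints in different components.
Hanoi Oslo (5): add — endpoints in different components.
Sofia Tokyo (6): add — endpoints in different components.
Lima Oslo (9): add — endpoints in different components.
Oslo Seoul (10): add — endpoints in different components.
Hanoi Tokyo (11): skip — Tokyo and Hanoi already connected.
Paris Sofia (13): add — endpoints in different components.
MST edge set: {Oslo Sofia, Riga Tokyo, Hanoi Oslo, Sofia Tokyo, Lima Oslo, Oslo Seoul, Paris Sofia}.
Of the listed edges, {Lima Oslo, Oslo Seoul, Paris Sofia} are in the MST → 3.

3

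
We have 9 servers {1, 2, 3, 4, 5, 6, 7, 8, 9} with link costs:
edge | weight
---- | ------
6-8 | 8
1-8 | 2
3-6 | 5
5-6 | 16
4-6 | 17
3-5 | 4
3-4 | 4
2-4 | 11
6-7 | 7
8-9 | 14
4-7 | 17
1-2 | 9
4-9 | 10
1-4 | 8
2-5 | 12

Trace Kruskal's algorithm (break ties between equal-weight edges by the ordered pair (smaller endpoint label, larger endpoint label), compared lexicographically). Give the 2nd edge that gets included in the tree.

3-4

Kruskal: consider edges lightest-first.
1-8 (2): add — endpoints in different components.
3-4 (4): add — endpoints in different components.
3-5 (4): add — endpoints in different components.
3-6 (5): add — endpoints in different components.
6-7 (7): add — endpoints in different components.
1-4 (8): add — endpoints in different components.
6-8 (8): skip — 6 and 8 already connected.
1-2 (9): add — endpoints in different components.
4-9 (10): add — endpoints in different components.
The 2nd edge added is 3-4.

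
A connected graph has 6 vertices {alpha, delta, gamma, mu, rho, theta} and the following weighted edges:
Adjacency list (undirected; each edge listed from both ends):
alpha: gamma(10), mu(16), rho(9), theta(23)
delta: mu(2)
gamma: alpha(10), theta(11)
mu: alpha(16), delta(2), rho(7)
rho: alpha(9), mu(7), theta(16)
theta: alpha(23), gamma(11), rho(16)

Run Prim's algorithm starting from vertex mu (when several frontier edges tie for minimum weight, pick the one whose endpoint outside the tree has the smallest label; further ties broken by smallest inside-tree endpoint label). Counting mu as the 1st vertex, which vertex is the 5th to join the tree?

Grow the tree from mu using Prim:
Step 1: frontier [delta–mu 2, mu–rho 7, alpha–mu 16] → take delta–mu (2); add delta.
Step 2: frontier [mu–rho 7, alpha–mu 16] → take mu–rho (7); add rho.
Step 3: frontier [alpha–mu 16, alpha–rho 9, rho–theta 16] → take alpha–rho (9); add alpha.
Step 4: frontier [alpha–gamma 10, alpha–theta 23, rho–theta 16] → take alpha–gamma (10); add gamma.
Step 5: frontier [alpha–theta 23, gamma–theta 11, rho–theta 16] → take gamma–theta (11); add theta.
Vertex order: mu, delta, rho, alpha, gamma, theta. The 5th vertex is gamma.

gamma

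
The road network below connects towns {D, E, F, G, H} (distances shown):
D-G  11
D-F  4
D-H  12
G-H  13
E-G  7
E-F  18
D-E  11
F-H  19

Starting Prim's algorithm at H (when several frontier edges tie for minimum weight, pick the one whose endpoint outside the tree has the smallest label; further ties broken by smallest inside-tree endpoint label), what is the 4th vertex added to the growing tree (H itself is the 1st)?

E

Grow the tree from H using Prim:
Step 1: cheapest edge leaving the tree is D-H (12); add D.
Step 2: cheapest edge leaving the tree is D-F (4); add F.
Step 3: cheapest edge leaving the tree is D-E (11); add E.
Step 4: cheapest edge leaving the tree is E-G (7); add G.
Vertex order: H, D, F, E, G. The 4th vertex is E.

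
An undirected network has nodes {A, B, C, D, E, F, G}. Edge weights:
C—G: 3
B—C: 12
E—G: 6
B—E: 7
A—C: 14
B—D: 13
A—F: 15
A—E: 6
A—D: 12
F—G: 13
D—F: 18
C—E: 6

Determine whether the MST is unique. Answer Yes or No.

Kruskal: consider edges lightest-first.
C—G (3): add — endpoints in different components.
A—E (6): add — endpoints in different components.
C—E (6): add — endpoints in different components.
E—G (6): skip — E and G already connected.
B—E (7): add — endpoints in different components.
A—D (12): add — endpoints in different components.
B—C (12): skip — B and C already connected.
B—D (13): skip — B and D already connected.
F—G (13): add — endpoints in different components.
Non-tree edge E—G has weight 6, equal to the heaviest edge on its tree cycle — swapping gives another MST of the same weight. Not unique.

No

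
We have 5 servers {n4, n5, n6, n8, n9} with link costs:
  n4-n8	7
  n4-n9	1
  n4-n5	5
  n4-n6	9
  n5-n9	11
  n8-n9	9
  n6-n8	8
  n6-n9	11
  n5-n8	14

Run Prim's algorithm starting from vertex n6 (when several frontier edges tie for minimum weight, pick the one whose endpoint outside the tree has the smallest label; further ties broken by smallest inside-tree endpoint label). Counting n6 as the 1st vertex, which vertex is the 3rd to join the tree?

Prim's algorithm from n6:
Step 1: frontier [n6-n8 8, n4-n6 9, n6-n9 11] → take n6-n8 (8); add n8.
Step 2: frontier [n4-n6 9, n6-n9 11, n4-n8 7, n8-n9 9, n5-n8 14] → take n4-n8 (7); add n4.
Step 3: frontier [n4-n9 1, n4-n5 5, n6-n9 11, n8-n9 9, n5-n8 14] → take n4-n9 (1); add n9.
Step 4: frontier [n4-n5 5, n5-n8 14, n5-n9 11] → take n4-n5 (5); add n5.
Vertex order: n6, n8, n4, n9, n5. The 3rd vertex is n4.

n4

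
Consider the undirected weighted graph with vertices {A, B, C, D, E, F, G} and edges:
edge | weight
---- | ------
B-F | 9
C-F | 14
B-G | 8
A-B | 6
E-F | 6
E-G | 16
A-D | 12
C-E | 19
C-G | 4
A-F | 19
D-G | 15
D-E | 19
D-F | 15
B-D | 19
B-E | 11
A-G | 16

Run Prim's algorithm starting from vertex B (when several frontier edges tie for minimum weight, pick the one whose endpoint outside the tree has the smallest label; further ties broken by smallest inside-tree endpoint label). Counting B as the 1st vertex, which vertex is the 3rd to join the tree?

G

Prim's algorithm from B:
Step 1: cheapest edge leaving the tree is A-B (6); add A.
Step 2: cheapest edge leaving the tree is B-G (8); add G.
Step 3: cheapest edge leaving the tree is C-G (4); add C.
Step 4: cheapest edge leaving the tree is B-F (9); add F.
Step 5: cheapest edge leaving the tree is E-F (6); add E.
Step 6: cheapest edge leaving the tree is A-D (12); add D.
Vertex order: B, A, G, C, F, E, D. The 3rd vertex is G.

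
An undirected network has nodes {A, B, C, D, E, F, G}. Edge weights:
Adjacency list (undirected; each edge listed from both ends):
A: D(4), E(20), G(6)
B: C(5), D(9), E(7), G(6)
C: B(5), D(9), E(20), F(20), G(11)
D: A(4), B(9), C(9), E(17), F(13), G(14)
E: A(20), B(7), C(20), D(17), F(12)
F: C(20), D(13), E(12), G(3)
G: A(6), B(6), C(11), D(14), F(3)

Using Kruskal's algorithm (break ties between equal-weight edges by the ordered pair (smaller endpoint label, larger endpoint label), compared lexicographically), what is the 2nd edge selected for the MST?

Sort edges by weight, then run Kruskal:
F G (3): add. Components now {A} {B} {C} {D} {E} {F,G}
A D (4): add. Components now {A,D} {B} {C} {E} {F,G}
B C (5): add. Components now {A,D} {B,C} {E} {F,G}
A G (6): add. Components now {A,D,F,G} {B,C} {E}
B G (6): add. Components now {A,B,C,D,F,G} {E}
B E (7): add. Components now {A,B,C,D,E,F,G}
The 2nd edge added is A D.

A-D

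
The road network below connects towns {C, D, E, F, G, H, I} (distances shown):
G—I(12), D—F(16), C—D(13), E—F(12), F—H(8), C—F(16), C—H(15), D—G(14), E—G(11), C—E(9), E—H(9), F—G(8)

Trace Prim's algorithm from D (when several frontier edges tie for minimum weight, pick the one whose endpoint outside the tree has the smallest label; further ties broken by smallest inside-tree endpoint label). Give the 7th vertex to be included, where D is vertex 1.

Grow the tree from D using Prim:
Step 1: frontier [C—D 13, D—G 14, D—F 16] → take C—D (13); add C.
Step 2: frontier [C—E 9, C—H 15, C—F 16, D—G 14, D—F 16] → take C—E (9); add E.
Step 3: frontier [C—H 15, C—F 16, D—G 14, D—F 16, E—H 9, E—G 11, E—F 12] → take E—H (9); add H.
Step 4: frontier [C—F 16, D—G 14, D—F 16, E—G 11, E—F 12, F—H 8] → take F—H (8); add F.
Step 5: frontier [D—G 14, E—G 11, F—G 8] → take F—G (8); add G.
Step 6: frontier [G—I 12] → take G—I (12); add I.
Vertex order: D, C, E, H, F, G, I. The 7th vertex is I.

I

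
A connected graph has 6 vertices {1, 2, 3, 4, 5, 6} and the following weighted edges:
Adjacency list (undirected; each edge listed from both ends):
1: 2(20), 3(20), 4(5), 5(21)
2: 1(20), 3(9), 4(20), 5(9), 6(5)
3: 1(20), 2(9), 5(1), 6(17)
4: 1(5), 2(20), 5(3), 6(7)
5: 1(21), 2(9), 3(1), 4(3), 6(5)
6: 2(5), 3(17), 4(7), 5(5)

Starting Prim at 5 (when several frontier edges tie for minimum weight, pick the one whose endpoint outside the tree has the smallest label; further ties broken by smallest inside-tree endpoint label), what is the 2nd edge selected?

Grow the tree from 5 using Prim:
Step 1: frontier [3—5 1, 4—5 3, 5—6 5, 2—5 9, 1—5 21] → take 3—5 (1); add 3.
Step 2: frontier [2—3 9, 3—6 17, 1—3 20, 4—5 3, 5—6 5, 2—5 9, 1—5 21] → take 4—5 (3); add 4.
Step 3: frontier [2—3 9, 3—6 17, 1—3 20, 1—4 5, 4—6 7, 2—4 20, 5—6 5, 2—5 9, 1—5 21] → take 1—4 (5); add 1.
Step 4: frontier [1—2 20, 2—3 9, 3—6 17, 4—6 7, 2—4 20, 5—6 5, 2—5 9] → take 5—6 (5); add 6.
Step 5: frontier [1—2 20, 2—3 9, 2—4 20, 2—5 9, 2—6 5] → take 2—6 (5); add 2.
The 2nd edge added is 4—5.

4-5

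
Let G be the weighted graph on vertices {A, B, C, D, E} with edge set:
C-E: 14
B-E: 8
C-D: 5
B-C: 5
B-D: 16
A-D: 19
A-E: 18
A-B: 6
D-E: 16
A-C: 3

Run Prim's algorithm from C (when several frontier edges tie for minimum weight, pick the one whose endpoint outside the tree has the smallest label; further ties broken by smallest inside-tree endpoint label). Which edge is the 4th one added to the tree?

B-E

Grow the tree from C using Prim:
Step 1: frontier [A-C 3, B-C 5, C-D 5, C-E 14] → take A-C (3); add A.
Step 2: frontier [A-B 6, A-E 18, A-D 19, B-C 5, C-D 5, C-E 14] → take B-C (5); add B.
Step 3: frontier [A-E 18, A-D 19, B-E 8, B-D 16, C-D 5, C-E 14] → take C-D (5); add D.
Step 4: frontier [A-E 18, B-E 8, C-E 14, D-E 16] → take B-E (8); add E.
The 4th edge added is B-E.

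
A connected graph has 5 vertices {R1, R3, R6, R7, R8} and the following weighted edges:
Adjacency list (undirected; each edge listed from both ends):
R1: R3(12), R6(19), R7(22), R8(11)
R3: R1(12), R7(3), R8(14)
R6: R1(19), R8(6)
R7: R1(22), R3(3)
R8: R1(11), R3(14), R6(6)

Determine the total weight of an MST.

Kruskal: consider edges lightest-first.
R3-R7 (3): add. Components now {R3,R7} {R8} {R6} {R1}
R6-R8 (6): add. Components now {R3,R7} {R6,R8} {R1}
R1-R8 (11): add. Components now {R3,R7} {R1,R6,R8}
R1-R3 (12): add. Components now {R1,R3,R6,R7,R8}
MST edges: R3-R7, R6-R8, R1-R8, R1-R3; total weight 3+6+11+12 = 32.

32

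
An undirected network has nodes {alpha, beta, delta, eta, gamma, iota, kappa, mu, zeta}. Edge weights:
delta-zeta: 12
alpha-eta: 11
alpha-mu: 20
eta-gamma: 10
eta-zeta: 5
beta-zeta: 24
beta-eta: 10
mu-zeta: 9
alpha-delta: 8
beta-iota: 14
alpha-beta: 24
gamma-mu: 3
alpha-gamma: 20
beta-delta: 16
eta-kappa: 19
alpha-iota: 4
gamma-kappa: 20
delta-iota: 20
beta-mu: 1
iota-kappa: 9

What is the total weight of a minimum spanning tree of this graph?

50

Kruskal's algorithm — process edges by increasing weight (ties by edge label):
beta-mu (1): add — endpoints in different components.
gamma-mu (3): add — endpoints in different components.
alpha-iota (4): add — endpoints in different components.
eta-zeta (5): add — endpoints in different components.
alpha-delta (8): add — endpoints in different components.
iota-kappa (9): add — endpoints in different components.
mu-zeta (9): add — endpoints in different components.
beta-eta (10): skip — beta and eta already connected.
eta-gamma (10): skip — gamma and eta already connected.
alpha-eta (11): add — endpoints in different components.
MST edges: beta-mu, gamma-mu, alpha-iota, eta-zeta, alpha-delta, iota-kappa, mu-zeta, alpha-eta; total weight 1+3+4+5+8+9+9+11 = 50.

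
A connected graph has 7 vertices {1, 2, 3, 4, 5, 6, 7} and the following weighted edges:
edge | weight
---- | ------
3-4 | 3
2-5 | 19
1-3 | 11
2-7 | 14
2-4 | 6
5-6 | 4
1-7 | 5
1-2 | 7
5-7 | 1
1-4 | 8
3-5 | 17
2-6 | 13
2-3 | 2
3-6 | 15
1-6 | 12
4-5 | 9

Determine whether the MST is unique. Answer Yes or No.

Kruskal: consider edges lightest-first.
5-7 (1): add — endpoints in different components.
2-3 (2): add — endpoints in different components.
3-4 (3): add — endpoints in different components.
5-6 (4): add — endpoints in different components.
1-7 (5): add — endpoints in different components.
2-4 (6): skip — 2 and 4 already connected.
1-2 (7): add — endpoints in different components.
Every non-tree edge has weight strictly greater than the heaviest edge on the tree path between its endpoints, so the MST is unique.

Yes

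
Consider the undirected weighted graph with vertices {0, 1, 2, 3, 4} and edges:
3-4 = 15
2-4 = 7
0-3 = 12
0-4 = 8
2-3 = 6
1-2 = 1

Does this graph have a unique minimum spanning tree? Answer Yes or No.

Yes

Sort edges by weight, then run Kruskal:
1-2 (1): add — endpoints in different components.
2-3 (6): add — endpoints in different components.
2-4 (7): add — endpoints in different components.
0-4 (8): add — endpoints in different components.
Every non-tree edge has weight strictly greater than the heaviest edge on the tree path between its endpoints, so the MST is unique.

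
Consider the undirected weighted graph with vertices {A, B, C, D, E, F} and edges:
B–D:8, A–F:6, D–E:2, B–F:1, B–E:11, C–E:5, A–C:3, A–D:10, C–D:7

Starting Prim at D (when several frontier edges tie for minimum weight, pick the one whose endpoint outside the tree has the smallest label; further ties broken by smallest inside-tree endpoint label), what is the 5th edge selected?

B-F

Prim's algorithm from D:
Step 1: frontier [D–E 2, C–D 7, B–D 8, A–D 10] → take D–E (2); add E.
Step 2: frontier [C–D 7, B–D 8, A–D 10, C–E 5, B–E 11] → take C–E (5); add C.
Step 3: frontier [A–C 3, B–D 8, A–D 10, B–E 11] → take A–C (3); add A.
Step 4: frontier [A–F 6, B–D 8, B–E 11] → take A–F (6); add F.
Step 5: frontier [B–D 8, B–E 11, B–F 1] → take B–F (1); add B.
The 5th edge added is B–F.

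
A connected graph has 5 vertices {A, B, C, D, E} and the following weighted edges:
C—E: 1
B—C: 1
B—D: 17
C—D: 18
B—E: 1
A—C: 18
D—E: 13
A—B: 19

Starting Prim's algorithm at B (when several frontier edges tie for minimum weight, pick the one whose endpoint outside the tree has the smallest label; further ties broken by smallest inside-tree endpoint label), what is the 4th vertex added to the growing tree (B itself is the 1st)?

Prim's algorithm from B:
Step 1: frontier [B—C 1, B—E 1, B—D 17, A—B 19] → take B—C (1); add C.
Step 2: frontier [B—E 1, B—D 17, A—B 19, C—E 1, A—C 18, C—D 18] → take B—E (1); add E.
Step 3: frontier [B—D 17, A—B 19, A—C 18, C—D 18, D—E 13] → take D—E (13); add D.
Step 4: frontier [A—B 19, A—C 18] → take A—C (18); add A.
Vertex order: B, C, E, D, A. The 4th vertex is D.

D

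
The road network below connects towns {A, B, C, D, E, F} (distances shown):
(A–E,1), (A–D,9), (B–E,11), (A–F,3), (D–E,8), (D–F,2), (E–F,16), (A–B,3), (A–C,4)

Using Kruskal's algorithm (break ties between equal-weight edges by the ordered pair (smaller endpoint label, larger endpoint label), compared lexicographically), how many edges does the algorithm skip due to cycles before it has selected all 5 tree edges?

Kruskal: consider edges lightest-first.
A–E (1): add. Components now {A,E} {B} {C} {D} {F}
D–F (2): add. Components now {A,E} {B} {C} {D,F}
A–B (3): add. Components now {A,B,E} {C} {D,F}
A–F (3): add. Components now {A,B,D,E,F} {C}
A–C (4): add. Components now {A,B,C,D,E,F}
Edges rejected before the tree was complete: 0.

0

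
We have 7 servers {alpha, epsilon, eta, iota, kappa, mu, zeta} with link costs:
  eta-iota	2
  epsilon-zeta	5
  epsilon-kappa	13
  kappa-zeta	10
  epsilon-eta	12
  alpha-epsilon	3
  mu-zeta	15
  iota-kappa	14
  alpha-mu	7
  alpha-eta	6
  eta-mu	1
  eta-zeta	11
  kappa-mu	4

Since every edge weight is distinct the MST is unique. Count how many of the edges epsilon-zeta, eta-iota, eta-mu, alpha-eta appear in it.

Kruskal's algorithm — process edges by increasing weight (ties by edge label):
eta-mu (1): add. Components now {eta,mu} {alpha} {zeta} {kappa} {epsilon} {iota}
eta-iota (2): add. Components now {eta,iota,mu} {alpha} {zeta} {kappa} {epsilon}
alpha-epsilon (3): add. Components now {eta,iota,mu} {alpha,epsilon} {zeta} {kappa}
kappa-mu (4): add. Components now {eta,iota,kappa,mu} {alpha,epsilon} {zeta}
epsilon-zeta (5): add. Components now {eta,iota,kappa,mu} {alpha,epsilon,zeta}
alpha-eta (6): add. Components now {alpha,epsilon,eta,iota,kappa,mu,zeta}
MST edge set: {eta-mu, eta-iota, alpha-epsilon, kappa-mu, epsilon-zeta, alpha-eta}.
Of the listed edges, {epsilon-zeta, eta-iota, eta-mu, alpha-eta} are in the MST → 4.

4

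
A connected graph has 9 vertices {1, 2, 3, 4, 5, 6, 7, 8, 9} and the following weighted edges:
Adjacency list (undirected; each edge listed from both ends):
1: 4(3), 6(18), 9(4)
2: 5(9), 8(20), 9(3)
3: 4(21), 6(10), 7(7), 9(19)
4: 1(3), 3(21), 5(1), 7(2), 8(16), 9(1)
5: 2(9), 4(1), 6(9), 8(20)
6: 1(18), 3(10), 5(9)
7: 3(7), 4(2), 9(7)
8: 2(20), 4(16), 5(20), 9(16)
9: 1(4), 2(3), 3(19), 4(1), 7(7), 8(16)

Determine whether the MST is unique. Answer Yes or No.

Sort edges by weight, then run Kruskal:
4–5 (1): add — endpoints in different components.
4–9 (1): add — endpoints in different components.
4–7 (2): add — endpoints in different components.
1–4 (3): add — endpoints in different components.
2–9 (3): add — endpoints in different components.
1–9 (4): skip — 1 and 9 already connected.
3–7 (7): add — endpoints in different components.
7–9 (7): skip — 7 and 9 already connected.
2–5 (9): skip — 2 and 5 already connected.
5–6 (9): add — endpoints in different components.
3–6 (10): skip — 3 and 6 already connected.
4–8 (16): add — endpoints in different components.
Non-tree edge 8–9 has weight 16, equal to the heaviest edge on its tree cycle — swapping gives another MST of the same weight. Not unique.

No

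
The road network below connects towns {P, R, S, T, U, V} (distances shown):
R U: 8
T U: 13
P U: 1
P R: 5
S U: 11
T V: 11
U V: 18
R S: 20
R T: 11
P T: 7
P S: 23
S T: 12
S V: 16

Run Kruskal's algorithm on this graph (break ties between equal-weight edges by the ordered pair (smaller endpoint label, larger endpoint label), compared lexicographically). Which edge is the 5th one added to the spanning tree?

T-V

Kruskal's algorithm — process edges by increasing weight (ties by edge label):
P U (1): add. Components now {V} {R} {P,U} {S} {T}
P R (5): add. Components now {V} {P,R,U} {S} {T}
P T (7): add. Components now {V} {P,R,T,U} {S}
R U (8): skip — R and U already connected.
R T (11): skip — R and T already connected.
S U (11): add. Components now {V} {P,R,S,T,U}
T V (11): add. Components now {P,R,S,T,U,V}
The 5th edge added is T V.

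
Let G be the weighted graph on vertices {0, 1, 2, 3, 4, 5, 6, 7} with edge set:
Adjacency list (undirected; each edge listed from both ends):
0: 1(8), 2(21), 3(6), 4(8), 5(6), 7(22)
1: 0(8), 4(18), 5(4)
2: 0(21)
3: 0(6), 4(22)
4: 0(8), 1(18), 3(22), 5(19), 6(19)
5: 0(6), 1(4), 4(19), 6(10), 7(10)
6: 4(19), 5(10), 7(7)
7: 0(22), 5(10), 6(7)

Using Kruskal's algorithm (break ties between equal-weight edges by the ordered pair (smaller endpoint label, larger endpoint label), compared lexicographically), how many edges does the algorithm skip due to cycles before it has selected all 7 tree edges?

5

Sort edges by weight, then run Kruskal:
1-5 (4): add — endpoints in different components.
0-3 (6): add — endpoints in different components.
0-5 (6): add — endpoints in different components.
6-7 (7): add — endpoints in different components.
0-1 (8): skip — 0 and 1 already connected.
0-4 (8): add — endpoints in different components.
5-6 (10): add — endpoints in different components.
5-7 (10): skip — 5 and 7 already connected.
1-4 (18): skip — 1 and 4 already connected.
4-5 (19): skip — 4 and 5 already connected.
4-6 (19): skip — 4 and 6 already connected.
0-2 (21): add — endpoints in different components.
Edges rejected before the tree was complete: 5.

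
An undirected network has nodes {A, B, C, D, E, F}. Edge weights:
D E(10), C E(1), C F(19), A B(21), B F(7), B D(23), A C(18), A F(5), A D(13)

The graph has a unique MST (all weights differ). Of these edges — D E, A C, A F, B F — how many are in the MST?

Kruskal: consider edges lightest-first.
C E (1): add. Components now {A} {B} {C,E} {D} {F}
A F (5): add. Components now {A,F} {B} {C,E} {D}
B F (7): add. Components now {A,B,F} {C,E} {D}
D E (10): add. Components now {A,B,F} {C,D,E}
A D (13): add. Components now {A,B,C,D,E,F}
MST edge set: {C E, A F, B F, D E, A D}.
Of the listed edges, {D E, A F, B F} are in the MST → 3.

3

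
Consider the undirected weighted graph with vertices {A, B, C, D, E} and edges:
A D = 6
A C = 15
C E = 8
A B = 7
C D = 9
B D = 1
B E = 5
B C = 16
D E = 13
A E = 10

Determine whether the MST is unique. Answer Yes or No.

Kruskal's algorithm — process edges by increasing weight (ties by edge label):
B D (1): add — endpoints in different components.
B E (5): add — endpoints in different components.
A D (6): add — endpoints in different components.
A B (7): skip — A and B already connected.
C E (8): add — endpoints in different components.
Every non-tree edge has weight strictly greater than the heaviest edge on the tree path between its endpoints, so the MST is unique.

Yes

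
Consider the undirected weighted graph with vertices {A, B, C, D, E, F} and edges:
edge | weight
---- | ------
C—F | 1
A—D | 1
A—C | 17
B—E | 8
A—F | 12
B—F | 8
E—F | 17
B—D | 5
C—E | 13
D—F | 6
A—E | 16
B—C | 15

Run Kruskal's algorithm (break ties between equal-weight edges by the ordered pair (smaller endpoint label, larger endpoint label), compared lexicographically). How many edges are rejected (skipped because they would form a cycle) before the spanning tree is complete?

Sort edges by weight, then run Kruskal:
A—D (1): add — endpoints in different components.
C—F (1): add — endpoints in different components.
B—D (5): add — endpoints in different components.
D—F (6): add — endpoints in different components.
B—E (8): add — endpoints in different components.
Edges rejected before the tree was complete: 0.

0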